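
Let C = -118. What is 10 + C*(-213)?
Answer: 25144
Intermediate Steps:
10 + C*(-213) = 10 - 118*(-213) = 10 + 25134 = 25144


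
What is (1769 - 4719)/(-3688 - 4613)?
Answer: 2950/8301 ≈ 0.35538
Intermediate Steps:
(1769 - 4719)/(-3688 - 4613) = -2950/(-8301) = -2950*(-1/8301) = 2950/8301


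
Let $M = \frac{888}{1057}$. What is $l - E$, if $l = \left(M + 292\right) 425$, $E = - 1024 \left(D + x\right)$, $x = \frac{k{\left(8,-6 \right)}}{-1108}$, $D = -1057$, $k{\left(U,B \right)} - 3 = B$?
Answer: $- \frac{280464977876}{292789} \approx -9.5791 \cdot 10^{5}$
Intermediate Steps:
$k{\left(U,B \right)} = 3 + B$
$M = \frac{888}{1057}$ ($M = 888 \cdot \frac{1}{1057} = \frac{888}{1057} \approx 0.84011$)
$x = \frac{3}{1108}$ ($x = \frac{3 - 6}{-1108} = \left(-3\right) \left(- \frac{1}{1108}\right) = \frac{3}{1108} \approx 0.0027076$)
$E = \frac{299815168}{277}$ ($E = - 1024 \left(-1057 + \frac{3}{1108}\right) = \left(-1024\right) \left(- \frac{1171153}{1108}\right) = \frac{299815168}{277} \approx 1.0824 \cdot 10^{6}$)
$l = \frac{131551100}{1057}$ ($l = \left(\frac{888}{1057} + 292\right) 425 = \frac{309532}{1057} \cdot 425 = \frac{131551100}{1057} \approx 1.2446 \cdot 10^{5}$)
$l - E = \frac{131551100}{1057} - \frac{299815168}{277} = - \frac{280464977876}{292789}$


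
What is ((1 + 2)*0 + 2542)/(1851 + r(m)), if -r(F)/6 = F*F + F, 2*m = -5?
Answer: 5084/3657 ≈ 1.3902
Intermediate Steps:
m = -5/2 (m = (½)*(-5) = -5/2 ≈ -2.5000)
r(F) = -6*F - 6*F² (r(F) = -6*(F*F + F) = -6*(F² + F) = -6*(F + F²) = -6*F - 6*F²)
((1 + 2)*0 + 2542)/(1851 + r(m)) = ((1 + 2)*0 + 2542)/(1851 - 6*(-5/2)*(1 - 5/2)) = (3*0 + 2542)/(1851 - 6*(-5/2)*(-3/2)) = (0 + 2542)/(1851 - 45/2) = 2542/(3657/2) = 2542*(2/3657) = 5084/3657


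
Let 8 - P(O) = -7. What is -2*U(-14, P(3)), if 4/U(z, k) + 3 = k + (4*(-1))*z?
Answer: -2/17 ≈ -0.11765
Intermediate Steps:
P(O) = 15 (P(O) = 8 - 1*(-7) = 8 + 7 = 15)
U(z, k) = 4/(-3 + k - 4*z) (U(z, k) = 4/(-3 + (k + (4*(-1))*z)) = 4/(-3 + (k - 4*z)) = 4/(-3 + k - 4*z))
-2*U(-14, P(3)) = -(-8)/(3 - 1*15 + 4*(-14)) = -(-8)/(3 - 15 - 56) = -(-8)/(-68) = -(-8)*(-1)/68 = -2*1/17 = -2/17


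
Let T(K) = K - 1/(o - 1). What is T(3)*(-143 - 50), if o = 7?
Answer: -3281/6 ≈ -546.83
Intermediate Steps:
T(K) = -⅙ + K (T(K) = K - 1/(7 - 1) = K - 1/6 = K - 1*⅙ = K - ⅙ = -⅙ + K)
T(3)*(-143 - 50) = (-⅙ + 3)*(-143 - 50) = (17/6)*(-193) = -3281/6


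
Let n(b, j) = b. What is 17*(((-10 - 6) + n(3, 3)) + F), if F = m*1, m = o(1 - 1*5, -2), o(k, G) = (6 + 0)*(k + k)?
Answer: -1037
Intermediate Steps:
o(k, G) = 12*k (o(k, G) = 6*(2*k) = 12*k)
m = -48 (m = 12*(1 - 1*5) = 12*(1 - 5) = 12*(-4) = -48)
F = -48 (F = -48*1 = -48)
17*(((-10 - 6) + n(3, 3)) + F) = 17*(((-10 - 6) + 3) - 48) = 17*((-16 + 3) - 48) = 17*(-13 - 48) = 17*(-61) = -1037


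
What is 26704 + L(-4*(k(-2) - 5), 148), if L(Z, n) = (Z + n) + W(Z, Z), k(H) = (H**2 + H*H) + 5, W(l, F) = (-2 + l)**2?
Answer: 27976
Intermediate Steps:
k(H) = 5 + 2*H**2 (k(H) = (H**2 + H**2) + 5 = 2*H**2 + 5 = 5 + 2*H**2)
L(Z, n) = Z + n + (-2 + Z)**2 (L(Z, n) = (Z + n) + (-2 + Z)**2 = Z + n + (-2 + Z)**2)
26704 + L(-4*(k(-2) - 5), 148) = 26704 + (-4*((5 + 2*(-2)**2) - 5) + 148 + (-2 - 4*((5 + 2*(-2)**2) - 5))**2) = 26704 + (-4*((5 + 2*4) - 5) + 148 + (-2 - 4*((5 + 2*4) - 5))**2) = 26704 + (-4*((5 + 8) - 5) + 148 + (-2 - 4*((5 + 8) - 5))**2) = 26704 + (-4*(13 - 5) + 148 + (-2 - 4*(13 - 5))**2) = 26704 + (-4*8 + 148 + (-2 - 4*8)**2) = 26704 + (-32 + 148 + (-2 - 32)**2) = 26704 + (-32 + 148 + (-34)**2) = 26704 + (-32 + 148 + 1156) = 26704 + 1272 = 27976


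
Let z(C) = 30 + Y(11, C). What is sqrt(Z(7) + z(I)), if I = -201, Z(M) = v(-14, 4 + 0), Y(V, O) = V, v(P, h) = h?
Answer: 3*sqrt(5) ≈ 6.7082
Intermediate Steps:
Z(M) = 4 (Z(M) = 4 + 0 = 4)
z(C) = 41 (z(C) = 30 + 11 = 41)
sqrt(Z(7) + z(I)) = sqrt(4 + 41) = sqrt(45) = 3*sqrt(5)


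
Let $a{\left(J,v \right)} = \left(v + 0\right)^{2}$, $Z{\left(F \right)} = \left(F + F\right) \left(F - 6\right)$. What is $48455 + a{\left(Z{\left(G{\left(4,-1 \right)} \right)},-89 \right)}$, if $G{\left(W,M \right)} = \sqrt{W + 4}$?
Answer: $56376$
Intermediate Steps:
$G{\left(W,M \right)} = \sqrt{4 + W}$
$Z{\left(F \right)} = 2 F \left(-6 + F\right)$
$a{\left(J,v \right)} = v^{2}$
$48455 + a{\left(Z{\left(G{\left(4,-1 \right)} \right)},-89 \right)} = 48455 + \left(-89\right)^{2} = 48455 + 7921 = 56376$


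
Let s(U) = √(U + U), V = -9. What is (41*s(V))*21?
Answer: 2583*I*√2 ≈ 3652.9*I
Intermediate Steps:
s(U) = √2*√U (s(U) = √(2*U) = √2*√U)
(41*s(V))*21 = (41*(√2*√(-9)))*21 = (41*(√2*(3*I)))*21 = (41*(3*I*√2))*21 = (123*I*√2)*21 = 2583*I*√2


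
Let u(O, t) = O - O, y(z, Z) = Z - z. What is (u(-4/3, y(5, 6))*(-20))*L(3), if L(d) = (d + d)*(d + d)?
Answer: 0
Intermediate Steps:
L(d) = 4*d² (L(d) = (2*d)*(2*d) = 4*d²)
u(O, t) = 0
(u(-4/3, y(5, 6))*(-20))*L(3) = (0*(-20))*(4*3²) = 0*(4*9) = 0*36 = 0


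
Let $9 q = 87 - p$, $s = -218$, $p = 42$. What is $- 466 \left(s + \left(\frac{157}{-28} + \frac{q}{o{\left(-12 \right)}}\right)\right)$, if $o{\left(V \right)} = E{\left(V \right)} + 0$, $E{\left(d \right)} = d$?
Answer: $\frac{2192297}{21} \approx 1.044 \cdot 10^{5}$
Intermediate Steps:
$o{\left(V \right)} = V$ ($o{\left(V \right)} = V + 0 = V$)
$q = 5$ ($q = \frac{87 - 42}{9} = \frac{1}{9} \cdot 45 = 5$)
$- 466 \left(s + \left(\frac{157}{-28} + \frac{q}{o{\left(-12 \right)}}\right)\right) = - 466 \left(-218 + \left(\frac{157}{-28} + \frac{5}{-12}\right)\right) = - 466 \left(-218 + \left(157 \left(- \frac{1}{28}\right) + 5 \left(- \frac{1}{12}\right)\right)\right) = - 466 \left(-218 - \frac{253}{42}\right) = \left(-466\right) \left(- \frac{9409}{42}\right) = \frac{2192297}{21}$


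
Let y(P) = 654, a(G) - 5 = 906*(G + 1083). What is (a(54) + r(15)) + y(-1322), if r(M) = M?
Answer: 1030796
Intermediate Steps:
a(G) = 981203 + 906*G (a(G) = 5 + 906*(G + 1083) = 5 + 906*(1083 + G) = 5 + (981198 + 906*G) = 981203 + 906*G)
(a(54) + r(15)) + y(-1322) = ((981203 + 906*54) + 15) + 654 = ((981203 + 48924) + 15) + 654 = (1030127 + 15) + 654 = 1030142 + 654 = 1030796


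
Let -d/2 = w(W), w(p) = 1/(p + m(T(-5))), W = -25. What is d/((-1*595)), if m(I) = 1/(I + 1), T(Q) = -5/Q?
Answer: -4/29155 ≈ -0.00013720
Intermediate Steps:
m(I) = 1/(1 + I)
w(p) = 1/(½ + p) (w(p) = 1/(p + 1/(1 - 5/(-5))) = 1/(p + 1/(1 - 5*(-⅕))) = 1/(p + 1/(1 + 1)) = 1/(p + 1/2) = 1/(p + ½) = 1/(½ + p))
d = 4/49 (d = -4/(1 + 2*(-25)) = -4/(1 - 50) = -4/(-49) = -4*(-1)/49 = -2*(-2/49) = 4/49 ≈ 0.081633)
d/((-1*595)) = 4/(49*((-1*595))) = (4/49)/(-595) = (4/49)*(-1/595) = -4/29155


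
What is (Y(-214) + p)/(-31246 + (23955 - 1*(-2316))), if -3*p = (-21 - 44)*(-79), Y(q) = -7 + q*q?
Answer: -132232/14925 ≈ -8.8598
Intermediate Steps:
Y(q) = -7 + q²
p = -5135/3 (p = -(-21 - 44)*(-79)/3 = -(-65)*(-79)/3 = -⅓*5135 = -5135/3 ≈ -1711.7)
(Y(-214) + p)/(-31246 + (23955 - 1*(-2316))) = ((-7 + (-214)²) - 5135/3)/(-31246 + (23955 - 1*(-2316))) = ((-7 + 45796) - 5135/3)/(-31246 + (23955 + 2316)) = (45789 - 5135/3)/(-31246 + 26271) = (132232/3)/(-4975) = (132232/3)*(-1/4975) = -132232/14925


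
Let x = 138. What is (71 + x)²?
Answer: 43681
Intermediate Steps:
(71 + x)² = (71 + 138)² = 209² = 43681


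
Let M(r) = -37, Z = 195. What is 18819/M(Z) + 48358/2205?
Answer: -39706649/81585 ≈ -486.69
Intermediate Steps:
18819/M(Z) + 48358/2205 = 18819/(-37) + 48358/2205 = 18819*(-1/37) + 48358*(1/2205) = -18819/37 + 48358/2205 = -39706649/81585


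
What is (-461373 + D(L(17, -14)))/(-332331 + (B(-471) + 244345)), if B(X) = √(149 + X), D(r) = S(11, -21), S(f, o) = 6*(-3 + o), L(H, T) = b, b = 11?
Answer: 20303517381/3870768259 + 461517*I*√322/7741536518 ≈ 5.2453 + 0.0010698*I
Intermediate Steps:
L(H, T) = 11
S(f, o) = -18 + 6*o
D(r) = -144 (D(r) = -18 + 6*(-21) = -18 - 126 = -144)
(-461373 + D(L(17, -14)))/(-332331 + (B(-471) + 244345)) = (-461373 - 144)/(-332331 + (√(149 - 471) + 244345)) = -461517/(-332331 + (√(-322) + 244345)) = -461517/(-332331 + (I*√322 + 244345)) = -461517/(-332331 + (244345 + I*√322)) = -461517/(-87986 + I*√322)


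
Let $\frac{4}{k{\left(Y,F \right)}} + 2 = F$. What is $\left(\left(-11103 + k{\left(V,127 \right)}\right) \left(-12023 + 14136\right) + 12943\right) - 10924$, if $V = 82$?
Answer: $- \frac{2932319048}{125} \approx -2.3459 \cdot 10^{7}$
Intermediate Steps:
$k{\left(Y,F \right)} = \frac{4}{-2 + F}$
$\left(\left(-11103 + k{\left(V,127 \right)}\right) \left(-12023 + 14136\right) + 12943\right) - 10924 = \left(\left(-11103 + \frac{4}{-2 + 127}\right) \left(-12023 + 14136\right) + 12943\right) - 10924 = \left(\left(-11103 + \frac{4}{125}\right) 2113 + 12943\right) - 10924 = \left(\left(- \frac{1387871}{125}\right) 2113 + 12943\right) - 10924 = \left(- \frac{2932571423}{125} + 12943\right) - 10924 = - \frac{2930953548}{125} - 10924 = - \frac{2932319048}{125}$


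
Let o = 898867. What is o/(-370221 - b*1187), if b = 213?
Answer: -898867/623052 ≈ -1.4427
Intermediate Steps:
o/(-370221 - b*1187) = 898867/(-370221 - 213*1187) = 898867/(-370221 - 1*252831) = 898867/(-370221 - 252831) = 898867/(-623052) = 898867*(-1/623052) = -898867/623052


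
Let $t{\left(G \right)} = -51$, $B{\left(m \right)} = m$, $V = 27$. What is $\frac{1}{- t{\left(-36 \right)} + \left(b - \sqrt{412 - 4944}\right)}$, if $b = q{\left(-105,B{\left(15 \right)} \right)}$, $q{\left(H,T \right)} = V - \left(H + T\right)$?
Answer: $\frac{42}{8189} + \frac{i \sqrt{1133}}{16378} \approx 0.0051288 + 0.0020552 i$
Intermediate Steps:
$q{\left(H,T \right)} = 27 - H - T$ ($q{\left(H,T \right)} = 27 - \left(H + T\right) = 27 - H - T$)
$b = 117$ ($b = 27 - -105 - 15 = 27 + 105 - 15 = 117$)
$\frac{1}{- t{\left(-36 \right)} + \left(b - \sqrt{412 - 4944}\right)} = \frac{1}{\left(-1\right) \left(-51\right) + \left(117 - \sqrt{412 - 4944}\right)} = \frac{1}{51 + \left(117 - \sqrt{-4532}\right)} = \frac{1}{51 + \left(117 - 2 i \sqrt{1133}\right)} = \frac{1}{168 - 2 i \sqrt{1133}}$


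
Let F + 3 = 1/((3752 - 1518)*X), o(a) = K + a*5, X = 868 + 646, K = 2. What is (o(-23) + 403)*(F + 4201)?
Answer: 2058825224105/1691138 ≈ 1.2174e+6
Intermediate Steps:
X = 1514
o(a) = 2 + 5*a (o(a) = 2 + a*5 = 2 + 5*a)
F = -10146827/3382276 (F = -3 + 1/((3752 - 1518)*1514) = -3 + (1/1514)/2234 = -3 + (1/2234)*(1/1514) = -3 + 1/3382276 = -10146827/3382276 ≈ -3.0000)
(o(-23) + 403)*(F + 4201) = ((2 + 5*(-23)) + 403)*(-10146827/3382276 + 4201) = ((2 - 115) + 403)*(14198794649/3382276) = (-113 + 403)*(14198794649/3382276) = 290*(14198794649/3382276) = 2058825224105/1691138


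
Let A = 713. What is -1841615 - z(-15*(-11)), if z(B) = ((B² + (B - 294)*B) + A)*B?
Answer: -2939360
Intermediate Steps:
z(B) = B*(713 + B² + B*(-294 + B)) (z(B) = ((B² + (B - 294)*B) + 713)*B = ((B² + (-294 + B)*B) + 713)*B = ((B² + B*(-294 + B)) + 713)*B = (713 + B² + B*(-294 + B))*B = B*(713 + B² + B*(-294 + B)))
-1841615 - z(-15*(-11)) = -1841615 - (-15*(-11))*(713 - (-4410)*(-11) + 2*(-15*(-11))²) = -1841615 - 165*(713 - 294*165 + 2*165²) = -1841615 - 165*(713 - 48510 + 2*27225) = -1841615 - 165*(713 - 48510 + 54450) = -1841615 - 165*6653 = -1841615 - 1*1097745 = -1841615 - 1097745 = -2939360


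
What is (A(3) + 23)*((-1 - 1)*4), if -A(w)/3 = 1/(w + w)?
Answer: -180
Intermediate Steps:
A(w) = -3/(2*w) (A(w) = -3/(w + w) = -3*1/(2*w) = -3/(2*w))
(A(3) + 23)*((-1 - 1)*4) = (-3/2/3 + 23)*((-1 - 1)*4) = (-3/2*⅓ + 23)*(-2*4) = (-½ + 23)*(-8) = (45/2)*(-8) = -180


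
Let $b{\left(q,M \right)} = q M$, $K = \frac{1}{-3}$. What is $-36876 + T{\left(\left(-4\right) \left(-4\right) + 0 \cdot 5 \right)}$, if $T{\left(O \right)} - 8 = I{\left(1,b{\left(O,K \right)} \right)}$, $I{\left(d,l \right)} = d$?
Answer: $-36867$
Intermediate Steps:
$K = - \frac{1}{3} \approx -0.33333$
$b{\left(q,M \right)} = M q$
$T{\left(O \right)} = 9$ ($T{\left(O \right)} = 8 + 1 = 9$)
$-36876 + T{\left(\left(-4\right) \left(-4\right) + 0 \cdot 5 \right)} = -36876 + 9 = -36867$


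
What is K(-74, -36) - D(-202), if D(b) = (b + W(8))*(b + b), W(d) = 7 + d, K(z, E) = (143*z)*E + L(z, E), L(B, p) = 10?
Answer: 305414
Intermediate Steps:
K(z, E) = 10 + 143*E*z (K(z, E) = (143*z)*E + 10 = 143*E*z + 10 = 10 + 143*E*z)
D(b) = 2*b*(15 + b) (D(b) = (b + (7 + 8))*(b + b) = (b + 15)*(2*b) = (15 + b)*(2*b) = 2*b*(15 + b))
K(-74, -36) - D(-202) = (10 + 143*(-36)*(-74)) - 2*(-202)*(15 - 202) = (10 + 380952) - 2*(-202)*(-187) = 380962 - 1*75548 = 380962 - 75548 = 305414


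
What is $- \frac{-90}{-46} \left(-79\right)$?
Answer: $\frac{3555}{23} \approx 154.57$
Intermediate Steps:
$- \frac{-90}{-46} \left(-79\right) = - \frac{\left(-90\right) \left(-1\right)}{46} \left(-79\right) = \left(-1\right) \frac{45}{23} \left(-79\right) = \left(- \frac{45}{23}\right) \left(-79\right) = \frac{3555}{23}$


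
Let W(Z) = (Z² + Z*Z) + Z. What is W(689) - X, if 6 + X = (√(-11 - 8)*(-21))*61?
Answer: 950137 + 1281*I*√19 ≈ 9.5014e+5 + 5583.8*I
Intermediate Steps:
W(Z) = Z + 2*Z² (W(Z) = (Z² + Z²) + Z = 2*Z² + Z = Z + 2*Z²)
X = -6 - 1281*I*√19 (X = -6 + (√(-11 - 8)*(-21))*61 = -6 + (√(-19)*(-21))*61 = -6 + ((I*√19)*(-21))*61 = -6 - 21*I*√19*61 = -6 - 1281*I*√19 ≈ -6.0 - 5583.8*I)
W(689) - X = 689*(1 + 2*689) - (-6 - 1281*I*√19) = 689*(1 + 1378) + (6 + 1281*I*√19) = 689*1379 + (6 + 1281*I*√19) = 950131 + (6 + 1281*I*√19) = 950137 + 1281*I*√19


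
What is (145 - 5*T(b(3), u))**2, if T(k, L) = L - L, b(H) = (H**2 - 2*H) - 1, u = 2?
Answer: 21025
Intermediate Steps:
b(H) = -1 + H**2 - 2*H
T(k, L) = 0
(145 - 5*T(b(3), u))**2 = (145 - 5*0)**2 = (145 + 0)**2 = 145**2 = 21025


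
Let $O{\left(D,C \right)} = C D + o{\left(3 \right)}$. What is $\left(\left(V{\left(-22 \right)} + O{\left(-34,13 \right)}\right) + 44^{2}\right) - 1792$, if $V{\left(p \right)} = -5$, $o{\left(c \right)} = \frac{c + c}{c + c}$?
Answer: $-302$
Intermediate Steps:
$o{\left(c \right)} = 1$ ($o{\left(c \right)} = \frac{2 c}{2 c} = 2 c \frac{1}{2 c} = 1$)
$O{\left(D,C \right)} = 1 + C D$ ($O{\left(D,C \right)} = C D + 1 = 1 + C D$)
$\left(\left(V{\left(-22 \right)} + O{\left(-34,13 \right)}\right) + 44^{2}\right) - 1792 = \left(\left(-5 + \left(1 + 13 \left(-34\right)\right)\right) + 44^{2}\right) - 1792 = \left(\left(-5 + \left(1 - 442\right)\right) + 1936\right) - 1792 = \left(\left(-5 - 441\right) + 1936\right) - 1792 = \left(-446 + 1936\right) - 1792 = 1490 - 1792 = -302$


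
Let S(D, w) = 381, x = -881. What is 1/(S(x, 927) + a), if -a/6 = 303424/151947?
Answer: 50649/18690421 ≈ 0.0027099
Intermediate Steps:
a = -606848/50649 (a = -1820544/151947 = -6*303424/151947 = -606848/50649 ≈ -11.981)
1/(S(x, 927) + a) = 1/(381 - 606848/50649) = 1/(18690421/50649) = 50649/18690421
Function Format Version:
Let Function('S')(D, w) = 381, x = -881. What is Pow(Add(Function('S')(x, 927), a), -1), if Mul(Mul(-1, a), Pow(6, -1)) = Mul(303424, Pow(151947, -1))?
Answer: Rational(50649, 18690421) ≈ 0.0027099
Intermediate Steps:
a = Rational(-606848, 50649) (a = Mul(-6, Mul(303424, Pow(151947, -1))) = Mul(-6, Mul(303424, Rational(1, 151947))) = Mul(-6, Rational(303424, 151947)) = Rational(-606848, 50649) ≈ -11.981)
Pow(Add(Function('S')(x, 927), a), -1) = Pow(Add(381, Rational(-606848, 50649)), -1) = Pow(Rational(18690421, 50649), -1) = Rational(50649, 18690421)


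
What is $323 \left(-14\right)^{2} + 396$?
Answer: $63704$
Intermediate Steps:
$323 \left(-14\right)^{2} + 396 = 323 \cdot 196 + 396 = 63308 + 396 = 63704$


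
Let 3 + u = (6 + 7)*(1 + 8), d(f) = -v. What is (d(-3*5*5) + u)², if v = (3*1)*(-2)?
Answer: 14400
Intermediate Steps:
v = -6 (v = 3*(-2) = -6)
d(f) = 6 (d(f) = -1*(-6) = 6)
u = 114 (u = -3 + (6 + 7)*(1 + 8) = -3 + 13*9 = -3 + 117 = 114)
(d(-3*5*5) + u)² = (6 + 114)² = 120² = 14400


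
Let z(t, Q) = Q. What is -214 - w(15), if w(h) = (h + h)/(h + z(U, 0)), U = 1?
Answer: -216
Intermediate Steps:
w(h) = 2 (w(h) = (h + h)/(h + 0) = (2*h)/h = 2)
-214 - w(15) = -214 - 1*2 = -214 - 2 = -216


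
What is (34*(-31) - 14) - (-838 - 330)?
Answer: 100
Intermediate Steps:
(34*(-31) - 14) - (-838 - 330) = (-1054 - 14) - 1*(-1168) = -1068 + 1168 = 100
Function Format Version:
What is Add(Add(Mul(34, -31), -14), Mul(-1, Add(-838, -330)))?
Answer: 100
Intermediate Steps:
Add(Add(Mul(34, -31), -14), Mul(-1, Add(-838, -330))) = Add(Add(-1054, -14), Mul(-1, -1168)) = Add(-1068, 1168) = 100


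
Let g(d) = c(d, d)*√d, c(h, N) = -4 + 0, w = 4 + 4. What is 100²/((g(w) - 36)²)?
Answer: 55625/5329 - 22500*√2/5329 ≈ 4.4671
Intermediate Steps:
w = 8
c(h, N) = -4
g(d) = -4*√d
100²/((g(w) - 36)²) = 100²/((-8*√2 - 36)²) = 10000/((-8*√2 - 36)²) = 10000/((-36 - 8*√2)²) = 10000/(-36 - 8*√2)²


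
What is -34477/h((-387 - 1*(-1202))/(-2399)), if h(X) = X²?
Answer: -198422064877/664225 ≈ -2.9873e+5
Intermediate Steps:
-34477/h((-387 - 1*(-1202))/(-2399)) = -34477*5755201/(-387 - 1*(-1202))² = -34477*5755201/(-387 + 1202)² = -34477/((815*(-1/2399))²) = -34477/((-815/2399)²) = -34477/664225/5755201 = -34477*5755201/664225 = -198422064877/664225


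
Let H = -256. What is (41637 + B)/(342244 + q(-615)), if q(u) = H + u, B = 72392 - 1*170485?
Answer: -56456/341373 ≈ -0.16538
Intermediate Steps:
B = -98093 (B = 72392 - 170485 = -98093)
q(u) = -256 + u
(41637 + B)/(342244 + q(-615)) = (41637 - 98093)/(342244 + (-256 - 615)) = -56456/(342244 - 871) = -56456/341373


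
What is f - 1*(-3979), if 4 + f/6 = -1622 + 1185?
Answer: 1333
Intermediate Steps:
f = -2646 (f = -24 + 6*(-1622 + 1185) = -24 + 6*(-437) = -24 - 2622 = -2646)
f - 1*(-3979) = -2646 - 1*(-3979) = -2646 + 3979 = 1333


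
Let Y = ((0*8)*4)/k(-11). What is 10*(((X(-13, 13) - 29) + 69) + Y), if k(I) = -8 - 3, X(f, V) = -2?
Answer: 380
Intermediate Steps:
k(I) = -11
Y = 0 (Y = ((0*8)*4)/(-11) = (0*4)*(-1/11) = 0*(-1/11) = 0)
10*(((X(-13, 13) - 29) + 69) + Y) = 10*(((-2 - 29) + 69) + 0) = 10*((-31 + 69) + 0) = 10*(38 + 0) = 10*38 = 380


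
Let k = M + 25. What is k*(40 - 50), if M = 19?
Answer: -440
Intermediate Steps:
k = 44 (k = 19 + 25 = 44)
k*(40 - 50) = 44*(40 - 50) = 44*(-10) = -440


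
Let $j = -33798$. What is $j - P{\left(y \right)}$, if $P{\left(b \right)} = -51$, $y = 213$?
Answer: $-33747$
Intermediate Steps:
$j - P{\left(y \right)} = -33798 - -51 = -33798 + 51 = -33747$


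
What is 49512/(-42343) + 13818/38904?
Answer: -223519879/274552012 ≈ -0.81413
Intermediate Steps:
49512/(-42343) + 13818/38904 = 49512*(-1/42343) + 13818*(1/38904) = -49512/42343 + 2303/6484 = -223519879/274552012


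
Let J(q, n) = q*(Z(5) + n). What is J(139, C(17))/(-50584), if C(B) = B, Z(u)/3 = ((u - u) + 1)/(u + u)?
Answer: -24047/505840 ≈ -0.047539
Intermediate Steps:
Z(u) = 3/(2*u) (Z(u) = 3*(((u - u) + 1)/(u + u)) = 3*((0 + 1)/((2*u))) = 3*(1*(1/(2*u))) = 3*(1/(2*u)) = 3/(2*u))
J(q, n) = q*(3/10 + n) (J(q, n) = q*((3/2)/5 + n) = q*((3/2)*(1/5) + n) = q*(3/10 + n))
J(139, C(17))/(-50584) = ((1/10)*139*(3 + 10*17))/(-50584) = ((1/10)*139*(3 + 170))*(-1/50584) = ((1/10)*139*173)*(-1/50584) = (24047/10)*(-1/50584) = -24047/505840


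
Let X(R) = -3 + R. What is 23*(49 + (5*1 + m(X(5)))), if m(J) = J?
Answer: 1288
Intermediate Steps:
23*(49 + (5*1 + m(X(5)))) = 23*(49 + (5*1 + (-3 + 5))) = 23*(49 + (5 + 2)) = 23*(49 + 7) = 23*56 = 1288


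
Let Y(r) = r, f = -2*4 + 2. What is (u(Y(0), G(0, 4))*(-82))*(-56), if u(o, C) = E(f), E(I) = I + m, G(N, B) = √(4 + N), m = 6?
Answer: 0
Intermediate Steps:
f = -6 (f = -8 + 2 = -6)
E(I) = 6 + I (E(I) = I + 6 = 6 + I)
u(o, C) = 0 (u(o, C) = 6 - 6 = 0)
(u(Y(0), G(0, 4))*(-82))*(-56) = (0*(-82))*(-56) = 0*(-56) = 0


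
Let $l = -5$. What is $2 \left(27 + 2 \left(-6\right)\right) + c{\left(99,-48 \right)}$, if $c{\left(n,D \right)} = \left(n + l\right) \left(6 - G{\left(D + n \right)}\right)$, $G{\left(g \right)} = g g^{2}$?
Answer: $-12468600$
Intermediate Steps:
$G{\left(g \right)} = g^{3}$
$c{\left(n,D \right)} = \left(-5 + n\right) \left(6 - \left(D + n\right)^{3}\right)$ ($c{\left(n,D \right)} = \left(n - 5\right) \left(6 - \left(D + n\right)^{3}\right) = \left(-5 + n\right) \left(6 - \left(D + n\right)^{3}\right)$)
$2 \left(27 + 2 \left(-6\right)\right) + c{\left(99,-48 \right)} = 2 \left(27 + 2 \left(-6\right)\right) + \left(-30 + 5 \left(-48 + 99\right)^{3} + 6 \cdot 99 - 99 \left(-48 + 99\right)^{3}\right) = 2 \left(27 - 12\right) + \left(-30 + 5 \cdot 51^{3} + 594 - 99 \cdot 51^{3}\right) = 2 \cdot 15 + \left(-30 + 5 \cdot 132651 + 594 - 99 \cdot 132651\right) = 30 + \left(-30 + 663255 + 594 - 13132449\right) = 30 - 12468630 = -12468600$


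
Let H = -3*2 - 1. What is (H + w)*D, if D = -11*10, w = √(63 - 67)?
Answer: 770 - 220*I ≈ 770.0 - 220.0*I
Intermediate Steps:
w = 2*I (w = √(-4) = 2*I ≈ 2.0*I)
H = -7 (H = -6 - 1 = -7)
D = -110
(H + w)*D = (-7 + 2*I)*(-110) = 770 - 220*I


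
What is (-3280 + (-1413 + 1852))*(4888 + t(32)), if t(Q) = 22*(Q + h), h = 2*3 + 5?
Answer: -16574394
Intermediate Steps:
h = 11 (h = 6 + 5 = 11)
t(Q) = 242 + 22*Q (t(Q) = 22*(Q + 11) = 22*(11 + Q) = 242 + 22*Q)
(-3280 + (-1413 + 1852))*(4888 + t(32)) = (-3280 + (-1413 + 1852))*(4888 + (242 + 22*32)) = (-3280 + 439)*(4888 + (242 + 704)) = -2841*(4888 + 946) = -2841*5834 = -16574394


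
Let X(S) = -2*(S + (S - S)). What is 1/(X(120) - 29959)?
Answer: -1/30199 ≈ -3.3114e-5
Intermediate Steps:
X(S) = -2*S (X(S) = -2*(S + 0) = -2*S)
1/(X(120) - 29959) = 1/(-2*120 - 29959) = 1/(-240 - 29959) = 1/(-30199) = -1/30199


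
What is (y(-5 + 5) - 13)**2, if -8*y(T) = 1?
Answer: 11025/64 ≈ 172.27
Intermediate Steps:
y(T) = -1/8 (y(T) = -1/8*1 = -1/8)
(y(-5 + 5) - 13)**2 = (-1/8 - 13)**2 = (-105/8)**2 = 11025/64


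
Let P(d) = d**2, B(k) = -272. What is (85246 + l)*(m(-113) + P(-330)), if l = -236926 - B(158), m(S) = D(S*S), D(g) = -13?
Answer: -16486362896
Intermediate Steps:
m(S) = -13
l = -236654 (l = -236926 - 1*(-272) = -236926 + 272 = -236654)
(85246 + l)*(m(-113) + P(-330)) = (85246 - 236654)*(-13 + (-330)**2) = -151408*(-13 + 108900) = -151408*108887 = -16486362896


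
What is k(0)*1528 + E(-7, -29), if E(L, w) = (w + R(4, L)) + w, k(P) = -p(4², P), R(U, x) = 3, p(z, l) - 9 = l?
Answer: -13807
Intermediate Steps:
p(z, l) = 9 + l
k(P) = -9 - P (k(P) = -(9 + P) = -9 - P)
E(L, w) = 3 + 2*w (E(L, w) = (w + 3) + w = (3 + w) + w = 3 + 2*w)
k(0)*1528 + E(-7, -29) = (-9 - 1*0)*1528 + (3 + 2*(-29)) = (-9 + 0)*1528 + (3 - 58) = -9*1528 - 55 = -13752 - 55 = -13807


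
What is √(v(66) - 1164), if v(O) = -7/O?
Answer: I*√5070846/66 ≈ 34.119*I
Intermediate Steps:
√(v(66) - 1164) = √(-7/66 - 1164) = √(-76831/66) = I*√5070846/66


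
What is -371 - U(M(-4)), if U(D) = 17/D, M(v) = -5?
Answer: -1838/5 ≈ -367.60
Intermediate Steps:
-371 - U(M(-4)) = -371 - 17/(-5) = -371 - 17*(-1)/5 = -371 - 1*(-17/5) = -371 + 17/5 = -1838/5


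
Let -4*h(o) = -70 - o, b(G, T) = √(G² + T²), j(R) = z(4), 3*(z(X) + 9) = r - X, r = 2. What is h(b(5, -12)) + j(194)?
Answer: 133/12 ≈ 11.083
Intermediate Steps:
z(X) = -25/3 - X/3 (z(X) = -9 + (2 - X)/3 = -9 + (⅔ - X/3) = -25/3 - X/3)
j(R) = -29/3 (j(R) = -25/3 - ⅓*4 = -25/3 - 4/3 = -29/3)
h(o) = 35/2 + o/4 (h(o) = -(-70 - o)/4 = 35/2 + o/4)
h(b(5, -12)) + j(194) = (35/2 + √(5² + (-12)²)/4) - 29/3 = (35/2 + √(25 + 144)/4) - 29/3 = (35/2 + √169/4) - 29/3 = (35/2 + (¼)*13) - 29/3 = (35/2 + 13/4) - 29/3 = 83/4 - 29/3 = 133/12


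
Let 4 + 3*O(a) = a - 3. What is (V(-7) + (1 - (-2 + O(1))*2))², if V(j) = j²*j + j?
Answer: 116281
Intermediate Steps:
O(a) = -7/3 + a/3 (O(a) = -4/3 + (a - 3)/3 = -4/3 + (-3 + a)/3 = -4/3 + (-1 + a/3) = -7/3 + a/3)
V(j) = j + j³ (V(j) = j³ + j = j + j³)
(V(-7) + (1 - (-2 + O(1))*2))² = ((-7 + (-7)³) + (1 - (-2 + (-7/3 + (⅓)*1))*2))² = ((-7 - 343) + (1 - (-2 + (-7/3 + ⅓))*2))² = (-350 + (1 - (-2 - 2)*2))² = (-350 + (1 - (-4)*2))² = (-350 + (1 - 1*(-8)))² = (-350 + (1 + 8))² = (-350 + 9)² = (-341)² = 116281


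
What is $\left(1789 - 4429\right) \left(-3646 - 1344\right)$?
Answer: $13173600$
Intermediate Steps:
$\left(1789 - 4429\right) \left(-3646 - 1344\right) = - 2640 \left(-3646 - 1344\right) = \left(-2640\right) \left(-4990\right) = 13173600$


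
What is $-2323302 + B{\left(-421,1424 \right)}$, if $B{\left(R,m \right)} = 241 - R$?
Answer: $-2322640$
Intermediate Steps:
$-2323302 + B{\left(-421,1424 \right)} = -2323302 + \left(241 - -421\right) = -2323302 + \left(241 + 421\right) = -2323302 + 662 = -2322640$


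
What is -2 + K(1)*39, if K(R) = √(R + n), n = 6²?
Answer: -2 + 39*√37 ≈ 235.23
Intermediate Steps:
n = 36
K(R) = √(36 + R) (K(R) = √(R + 36) = √(36 + R))
-2 + K(1)*39 = -2 + √(36 + 1)*39 = -2 + √37*39 = -2 + 39*√37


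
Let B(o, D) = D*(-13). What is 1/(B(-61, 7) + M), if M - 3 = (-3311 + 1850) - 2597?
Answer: -1/4146 ≈ -0.00024120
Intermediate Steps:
B(o, D) = -13*D
M = -4055 (M = 3 + ((-3311 + 1850) - 2597) = 3 + (-1461 - 2597) = 3 - 4058 = -4055)
1/(B(-61, 7) + M) = 1/(-13*7 - 4055) = 1/(-91 - 4055) = 1/(-4146) = -1/4146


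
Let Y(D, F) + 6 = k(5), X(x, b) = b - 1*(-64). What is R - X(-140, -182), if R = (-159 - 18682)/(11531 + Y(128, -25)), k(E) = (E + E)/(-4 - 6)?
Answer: 1340991/11524 ≈ 116.37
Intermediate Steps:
X(x, b) = 64 + b (X(x, b) = b + 64 = 64 + b)
k(E) = -E/5 (k(E) = (2*E)/(-10) = (2*E)*(-⅒) = -E/5)
Y(D, F) = -7 (Y(D, F) = -6 - ⅕*5 = -6 - 1 = -7)
R = -18841/11524 (R = (-159 - 18682)/(11531 - 7) = -18841/11524 ≈ -1.6349)
R - X(-140, -182) = -18841/11524 - (64 - 182) = -18841/11524 - 1*(-118) = -18841/11524 + 118 = 1340991/11524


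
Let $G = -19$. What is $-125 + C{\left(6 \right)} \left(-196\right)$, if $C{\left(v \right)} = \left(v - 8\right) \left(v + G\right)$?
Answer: $-5221$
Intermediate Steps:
$C{\left(v \right)} = \left(-19 + v\right) \left(-8 + v\right)$ ($C{\left(v \right)} = \left(v - 8\right) \left(v - 19\right) = \left(-8 + v\right) \left(-19 + v\right) = \left(-19 + v\right) \left(-8 + v\right)$)
$-125 + C{\left(6 \right)} \left(-196\right) = -125 + \left(152 + 6^{2} - 162\right) \left(-196\right) = -125 + \left(152 + 36 - 162\right) \left(-196\right) = -125 + 26 \left(-196\right) = -125 - 5096 = -5221$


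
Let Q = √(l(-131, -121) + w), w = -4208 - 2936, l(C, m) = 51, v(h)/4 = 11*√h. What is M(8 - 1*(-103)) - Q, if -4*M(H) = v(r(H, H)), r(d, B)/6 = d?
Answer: -33*√74 - I*√7093 ≈ -283.88 - 84.22*I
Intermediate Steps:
r(d, B) = 6*d
v(h) = 44*√h (v(h) = 4*(11*√h) = 44*√h)
M(H) = -11*√6*√H (M(H) = -11*√(6*H) = -11*√6*√H)
w = -7144
Q = I*√7093 (Q = √(51 - 7144) = √(-7093) = I*√7093 ≈ 84.22*I)
M(8 - 1*(-103)) - Q = -11*√6*√(8 - 1*(-103)) - I*√7093 = -11*√6*√(8 + 103) - I*√7093 = -11*√6*√111 - I*√7093 = -33*√74 - I*√7093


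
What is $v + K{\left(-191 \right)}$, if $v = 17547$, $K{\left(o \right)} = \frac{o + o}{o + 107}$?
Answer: $\frac{737165}{42} \approx 17552.0$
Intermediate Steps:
$K{\left(o \right)} = \frac{2 o}{107 + o}$
$v + K{\left(-191 \right)} = 17547 + 2 \left(-191\right) \frac{1}{107 - 191} = 17547 + 2 \left(-191\right) \frac{1}{-84} = 17547 + 2 \left(-191\right) \left(- \frac{1}{84}\right) = 17547 + \frac{191}{42} = \frac{737165}{42}$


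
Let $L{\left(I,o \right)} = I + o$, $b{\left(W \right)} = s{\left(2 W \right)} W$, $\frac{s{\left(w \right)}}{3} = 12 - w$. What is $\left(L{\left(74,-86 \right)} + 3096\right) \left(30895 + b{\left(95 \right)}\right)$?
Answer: $-61171140$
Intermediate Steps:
$s{\left(w \right)} = 36 - 3 w$ ($s{\left(w \right)} = 3 \left(12 - w\right) = 36 - 3 w$)
$b{\left(W \right)} = W \left(36 - 6 W\right)$ ($b{\left(W \right)} = \left(36 - 3 \cdot 2 W\right) W = \left(36 - 6 W\right) W = W \left(36 - 6 W\right)$)
$\left(L{\left(74,-86 \right)} + 3096\right) \left(30895 + b{\left(95 \right)}\right) = \left(\left(74 - 86\right) + 3096\right) \left(30895 + 6 \cdot 95 \left(6 - 95\right)\right) = \left(-12 + 3096\right) \left(30895 + 6 \cdot 95 \left(6 - 95\right)\right) = 3084 \left(30895 + 6 \cdot 95 \left(-89\right)\right) = 3084 \left(30895 - 50730\right) = 3084 \left(-19835\right) = -61171140$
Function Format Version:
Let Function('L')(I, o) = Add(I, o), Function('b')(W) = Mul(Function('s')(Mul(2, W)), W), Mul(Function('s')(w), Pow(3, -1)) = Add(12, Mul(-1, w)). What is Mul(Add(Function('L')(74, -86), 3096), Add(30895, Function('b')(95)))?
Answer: -61171140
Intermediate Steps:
Function('s')(w) = Add(36, Mul(-3, w)) (Function('s')(w) = Mul(3, Add(12, Mul(-1, w))) = Add(36, Mul(-3, w)))
Function('b')(W) = Mul(W, Add(36, Mul(-6, W))) (Function('b')(W) = Mul(Add(36, Mul(-3, Mul(2, W))), W) = Mul(Add(36, Mul(-6, W)), W) = Mul(W, Add(36, Mul(-6, W))))
Mul(Add(Function('L')(74, -86), 3096), Add(30895, Function('b')(95))) = Mul(Add(Add(74, -86), 3096), Add(30895, Mul(6, 95, Add(6, Mul(-1, 95))))) = Mul(Add(-12, 3096), Add(30895, Mul(6, 95, Add(6, -95)))) = Mul(3084, Add(30895, Mul(6, 95, -89))) = Mul(3084, Add(30895, -50730)) = Mul(3084, -19835) = -61171140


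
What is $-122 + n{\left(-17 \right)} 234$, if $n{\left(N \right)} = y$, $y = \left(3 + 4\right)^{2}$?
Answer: $11344$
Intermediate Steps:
$y = 49$ ($y = 7^{2} = 49$)
$n{\left(N \right)} = 49$
$-122 + n{\left(-17 \right)} 234 = -122 + 49 \cdot 234 = -122 + 11466 = 11344$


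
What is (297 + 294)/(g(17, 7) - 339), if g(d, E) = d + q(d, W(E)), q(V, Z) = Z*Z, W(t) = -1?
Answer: -197/107 ≈ -1.8411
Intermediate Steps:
q(V, Z) = Z²
g(d, E) = 1 + d (g(d, E) = d + (-1)² = d + 1 = 1 + d)
(297 + 294)/(g(17, 7) - 339) = (297 + 294)/((1 + 17) - 339) = 591/(18 - 339) = 591/(-321) = 591*(-1/321) = -197/107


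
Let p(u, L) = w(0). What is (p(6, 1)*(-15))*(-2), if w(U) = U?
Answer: 0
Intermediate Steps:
p(u, L) = 0
(p(6, 1)*(-15))*(-2) = (0*(-15))*(-2) = 0*(-2) = 0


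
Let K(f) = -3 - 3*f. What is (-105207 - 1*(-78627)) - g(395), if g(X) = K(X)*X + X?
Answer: 442285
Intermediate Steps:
g(X) = X + X*(-3 - 3*X) (g(X) = (-3 - 3*X)*X + X = X*(-3 - 3*X) + X = X + X*(-3 - 3*X))
(-105207 - 1*(-78627)) - g(395) = (-105207 - 1*(-78627)) - (-1)*395*(2 + 3*395) = (-105207 + 78627) - (-1)*395*(2 + 1185) = -26580 - (-1)*395*1187 = -26580 - 1*(-468865) = -26580 + 468865 = 442285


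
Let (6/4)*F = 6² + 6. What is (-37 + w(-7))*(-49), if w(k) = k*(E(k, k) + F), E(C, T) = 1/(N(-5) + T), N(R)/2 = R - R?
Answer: 11368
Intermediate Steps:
N(R) = 0 (N(R) = 2*(R - R) = 2*0 = 0)
F = 28 (F = 2*(6² + 6)/3 = 2*(36 + 6)/3 = (⅔)*42 = 28)
E(C, T) = 1/T (E(C, T) = 1/(0 + T) = 1/T)
w(k) = k*(28 + 1/k) (w(k) = k*(1/k + 28) = k*(28 + 1/k))
(-37 + w(-7))*(-49) = (-37 + (1 + 28*(-7)))*(-49) = (-37 + (1 - 196))*(-49) = (-37 - 195)*(-49) = -232*(-49) = 11368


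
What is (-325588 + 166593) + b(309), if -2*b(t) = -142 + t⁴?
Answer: -9116939209/2 ≈ -4.5585e+9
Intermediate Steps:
b(t) = 71 - t⁴/2 (b(t) = -(-142 + t⁴)/2 = 71 - t⁴/2)
(-325588 + 166593) + b(309) = (-325588 + 166593) + (71 - ½*309⁴) = -158995 + (71 - ½*9116621361) = -158995 + (71 - 9116621361/2) = -158995 - 9116621219/2 = -9116939209/2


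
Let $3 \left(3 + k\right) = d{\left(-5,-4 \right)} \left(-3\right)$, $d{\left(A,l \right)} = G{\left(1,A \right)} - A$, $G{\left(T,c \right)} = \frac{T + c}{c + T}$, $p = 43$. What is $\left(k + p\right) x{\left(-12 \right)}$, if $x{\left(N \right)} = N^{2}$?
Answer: $4896$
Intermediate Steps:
$G{\left(T,c \right)} = 1$ ($G{\left(T,c \right)} = \frac{T + c}{T + c} = 1$)
$d{\left(A,l \right)} = 1 - A$
$k = -9$ ($k = -3 + \frac{\left(1 - -5\right) \left(-3\right)}{3} = -3 + \frac{\left(1 + 5\right) \left(-3\right)}{3} = -3 + \frac{6 \left(-3\right)}{3} = -3 + \frac{1}{3} \left(-18\right) = -3 - 6 = -9$)
$\left(k + p\right) x{\left(-12 \right)} = \left(-9 + 43\right) \left(-12\right)^{2} = 34 \cdot 144 = 4896$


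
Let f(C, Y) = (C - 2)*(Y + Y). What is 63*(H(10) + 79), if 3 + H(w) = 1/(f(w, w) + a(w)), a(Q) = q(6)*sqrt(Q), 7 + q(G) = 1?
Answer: 3021480/631 + 189*sqrt(10)/12620 ≈ 4788.4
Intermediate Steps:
f(C, Y) = 2*Y*(-2 + C) (f(C, Y) = (-2 + C)*(2*Y) = 2*Y*(-2 + C))
q(G) = -6 (q(G) = -7 + 1 = -6)
a(Q) = -6*sqrt(Q)
H(w) = -3 + 1/(-6*sqrt(w) + 2*w*(-2 + w)) (H(w) = -3 + 1/(2*w*(-2 + w) - 6*sqrt(w)) = -3 + 1/(-6*sqrt(w) + 2*w*(-2 + w)))
63*(H(10) + 79) = 63*((1 + 18*sqrt(10) - 6*10*(-2 + 10))/(2*(-3*sqrt(10) + 10*(-2 + 10))) + 79) = 63*((1 + 18*sqrt(10) - 6*10*8)/(2*(-3*sqrt(10) + 10*8)) + 79) = 63*((1 + 18*sqrt(10) - 480)/(2*(-3*sqrt(10) + 80)) + 79) = 63*((-479 + 18*sqrt(10))/(2*(80 - 3*sqrt(10))) + 79) = 63*(79 + (-479 + 18*sqrt(10))/(2*(80 - 3*sqrt(10)))) = 4977 + 63*(-479 + 18*sqrt(10))/(2*(80 - 3*sqrt(10)))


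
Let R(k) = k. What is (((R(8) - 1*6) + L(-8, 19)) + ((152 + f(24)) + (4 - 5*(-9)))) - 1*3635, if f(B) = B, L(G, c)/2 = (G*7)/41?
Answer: -139840/41 ≈ -3410.7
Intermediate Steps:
L(G, c) = 14*G/41 (L(G, c) = 2*((G*7)/41) = 2*((7*G)*(1/41)) = 2*(7*G/41) = 14*G/41)
(((R(8) - 1*6) + L(-8, 19)) + ((152 + f(24)) + (4 - 5*(-9)))) - 1*3635 = (((8 - 1*6) + (14/41)*(-8)) + ((152 + 24) + (4 - 5*(-9)))) - 1*3635 = (((8 - 6) - 112/41) + (176 + (4 + 45))) - 3635 = ((2 - 112/41) + (176 + 49)) - 3635 = (-30/41 + 225) - 3635 = 9195/41 - 3635 = -139840/41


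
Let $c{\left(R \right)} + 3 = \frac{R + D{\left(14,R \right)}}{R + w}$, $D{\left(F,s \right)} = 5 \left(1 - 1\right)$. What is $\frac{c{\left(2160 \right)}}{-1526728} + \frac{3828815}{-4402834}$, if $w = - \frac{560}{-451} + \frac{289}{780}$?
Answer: $- \frac{2222513103243867895651}{2555717892468009923864} \approx -0.86962$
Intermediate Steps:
$D{\left(F,s \right)} = 0$ ($D{\left(F,s \right)} = 5 \cdot 0 = 0$)
$w = \frac{567139}{351780}$ ($w = \left(-560\right) \left(- \frac{1}{451}\right) + 289 \cdot \frac{1}{780} = \frac{560}{451} + \frac{289}{780} = \frac{567139}{351780} \approx 1.6122$)
$c{\left(R \right)} = -3 + \frac{R}{\frac{567139}{351780} + R}$ ($c{\left(R \right)} = -3 + \frac{R + 0}{R + \frac{567139}{351780}} = -3 + \frac{R}{\frac{567139}{351780} + R}$)
$\frac{c{\left(2160 \right)}}{-1526728} + \frac{3828815}{-4402834} = \frac{3 \frac{1}{567139 + 351780 \cdot 2160} \left(-567139 - 506563200\right)}{-1526728} + \frac{3828815}{-4402834} = \frac{3 \left(-567139 - 506563200\right)}{567139 + 759844800} \left(- \frac{1}{1526728}\right) + 3828815 \left(- \frac{1}{4402834}\right) = 3 \cdot \frac{1}{760411939} \left(-507130339\right) \left(- \frac{1}{1526728}\right) - \frac{3828815}{4402834} = \left(- \frac{1521391017}{760411939}\right) \left(- \frac{1}{1526728}\right) - \frac{3828815}{4402834} = \frac{1521391017}{1160942198805592} - \frac{3828815}{4402834} = - \frac{2222513103243867895651}{2555717892468009923864}$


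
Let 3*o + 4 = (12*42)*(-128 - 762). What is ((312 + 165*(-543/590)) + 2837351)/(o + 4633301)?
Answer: 1004478945/1587258002 ≈ 0.63284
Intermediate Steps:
o = -448564/3 (o = -4/3 + ((12*42)*(-128 - 762))/3 = -4/3 + (504*(-890))/3 = -4/3 + (⅓)*(-448560) = -4/3 - 149520 = -448564/3 ≈ -1.4952e+5)
((312 + 165*(-543/590)) + 2837351)/(o + 4633301) = ((312 + 165*(-543/590)) + 2837351)/(-448564/3 + 4633301) = ((312 + 165*(-543*1/590)) + 2837351)/(13451339/3) = ((312 + 165*(-543/590)) + 2837351)*(3/13451339) = ((312 - 17919/118) + 2837351)*(3/13451339) = (18897/118 + 2837351)*(3/13451339) = (334826315/118)*(3/13451339) = 1004478945/1587258002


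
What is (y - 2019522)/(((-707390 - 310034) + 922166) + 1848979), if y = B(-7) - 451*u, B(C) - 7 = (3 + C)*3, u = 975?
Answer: -2459252/1753721 ≈ -1.4023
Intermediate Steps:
B(C) = 16 + 3*C (B(C) = 7 + (3 + C)*3 = 7 + (9 + 3*C) = 16 + 3*C)
y = -439730 (y = (16 + 3*(-7)) - 451*975 = (16 - 21) - 439725 = -5 - 439725 = -439730)
(y - 2019522)/(((-707390 - 310034) + 922166) + 1848979) = (-439730 - 2019522)/(((-707390 - 310034) + 922166) + 1848979) = -2459252/((-1017424 + 922166) + 1848979) = -2459252/(-95258 + 1848979) = -2459252/1753721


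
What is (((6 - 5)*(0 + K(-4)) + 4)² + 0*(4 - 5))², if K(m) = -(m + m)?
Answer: 20736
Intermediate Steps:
K(m) = -2*m
(((6 - 5)*(0 + K(-4)) + 4)² + 0*(4 - 5))² = (((6 - 5)*(0 - 2*(-4)) + 4)² + 0*(4 - 5))² = ((1*(0 + 8) + 4)² + 0*(-1))² = ((1*8 + 4)² + 0)² = ((8 + 4)² + 0)² = (12² + 0)² = (144 + 0)² = 144² = 20736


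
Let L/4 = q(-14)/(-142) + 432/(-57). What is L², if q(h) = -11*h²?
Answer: 1683625024/1819801 ≈ 925.17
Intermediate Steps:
L = 41032/1349 (L = 4*(-11*(-14)²/(-142) + 432/(-57)) = 4*(-11*196*(-1/142) + 432*(-1/57)) = 4*(-2156*(-1/142) - 144/19) = 4*(1078/71 - 144/19) = 4*(10258/1349) = 41032/1349 ≈ 30.417)
L² = (41032/1349)² = 1683625024/1819801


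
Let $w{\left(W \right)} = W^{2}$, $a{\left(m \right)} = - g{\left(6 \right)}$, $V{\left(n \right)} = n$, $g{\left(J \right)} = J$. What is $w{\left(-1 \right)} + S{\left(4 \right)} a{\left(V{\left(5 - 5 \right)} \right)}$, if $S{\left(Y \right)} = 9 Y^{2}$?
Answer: $-863$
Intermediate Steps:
$a{\left(m \right)} = -6$ ($a{\left(m \right)} = \left(-1\right) 6 = -6$)
$w{\left(-1 \right)} + S{\left(4 \right)} a{\left(V{\left(5 - 5 \right)} \right)} = \left(-1\right)^{2} + 9 \cdot 4^{2} \left(-6\right) = 1 + 9 \cdot 16 \left(-6\right) = 1 + 144 \left(-6\right) = 1 - 864 = -863$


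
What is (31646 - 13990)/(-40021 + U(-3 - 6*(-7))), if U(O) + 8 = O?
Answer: -8828/19995 ≈ -0.44151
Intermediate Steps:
U(O) = -8 + O
(31646 - 13990)/(-40021 + U(-3 - 6*(-7))) = (31646 - 13990)/(-40021 + (-8 + (-3 - 6*(-7)))) = 17656/(-40021 + (-8 + (-3 + 42))) = 17656/(-40021 + (-8 + 39)) = 17656/(-40021 + 31) = 17656/(-39990) = 17656*(-1/39990) = -8828/19995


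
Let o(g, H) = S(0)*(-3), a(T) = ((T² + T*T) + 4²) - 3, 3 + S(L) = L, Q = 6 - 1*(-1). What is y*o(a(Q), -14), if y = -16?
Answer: -144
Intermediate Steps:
Q = 7 (Q = 6 + 1 = 7)
S(L) = -3 + L
a(T) = 13 + 2*T² (a(T) = ((T² + T²) + 16) - 3 = (2*T² + 16) - 3 = (16 + 2*T²) - 3 = 13 + 2*T²)
o(g, H) = 9 (o(g, H) = (-3 + 0)*(-3) = -3*(-3) = 9)
y*o(a(Q), -14) = -16*9 = -144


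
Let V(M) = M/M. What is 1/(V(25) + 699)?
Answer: 1/700 ≈ 0.0014286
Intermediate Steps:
V(M) = 1
1/(V(25) + 699) = 1/(1 + 699) = 1/700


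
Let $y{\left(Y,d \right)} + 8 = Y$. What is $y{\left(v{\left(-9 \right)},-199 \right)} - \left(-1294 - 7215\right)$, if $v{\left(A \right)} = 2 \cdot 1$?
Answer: $8503$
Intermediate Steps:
$v{\left(A \right)} = 2$
$y{\left(Y,d \right)} = -8 + Y$
$y{\left(v{\left(-9 \right)},-199 \right)} - \left(-1294 - 7215\right) = \left(-8 + 2\right) - \left(-1294 - 7215\right) = -6 - \left(-1294 - 7215\right) = -6 - -8509 = -6 + 8509 = 8503$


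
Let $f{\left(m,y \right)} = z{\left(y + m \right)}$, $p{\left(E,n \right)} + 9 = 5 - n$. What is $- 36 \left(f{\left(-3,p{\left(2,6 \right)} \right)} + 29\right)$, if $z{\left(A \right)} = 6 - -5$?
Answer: $-1440$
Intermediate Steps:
$p{\left(E,n \right)} = -4 - n$ ($p{\left(E,n \right)} = -9 - \left(-5 + n\right) = -4 - n$)
$z{\left(A \right)} = 11$ ($z{\left(A \right)} = 6 + 5 = 11$)
$f{\left(m,y \right)} = 11$
$- 36 \left(f{\left(-3,p{\left(2,6 \right)} \right)} + 29\right) = - 36 \left(11 + 29\right) = \left(-36\right) 40 = -1440$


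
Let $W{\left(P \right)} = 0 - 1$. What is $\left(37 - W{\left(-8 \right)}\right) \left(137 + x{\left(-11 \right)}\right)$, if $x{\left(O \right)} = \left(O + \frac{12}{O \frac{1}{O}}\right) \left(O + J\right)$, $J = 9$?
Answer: $5130$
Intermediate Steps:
$W{\left(P \right)} = -1$
$x{\left(O \right)} = \left(9 + O\right) \left(12 + O\right)$ ($x{\left(O \right)} = \left(O + \frac{12}{O \frac{1}{O}}\right) \left(O + 9\right) = \left(O + \frac{12}{1}\right) \left(9 + O\right) = \left(O + 12 \cdot 1\right) \left(9 + O\right) = \left(O + 12\right) \left(9 + O\right) = \left(12 + O\right) \left(9 + O\right) = \left(9 + O\right) \left(12 + O\right)$)
$\left(37 - W{\left(-8 \right)}\right) \left(137 + x{\left(-11 \right)}\right) = \left(37 - -1\right) \left(137 + \left(108 + \left(-11\right)^{2} + 21 \left(-11\right)\right)\right) = \left(37 + 1\right) \left(137 + \left(108 + 121 - 231\right)\right) = 38 \left(137 - 2\right) = 38 \cdot 135 = 5130$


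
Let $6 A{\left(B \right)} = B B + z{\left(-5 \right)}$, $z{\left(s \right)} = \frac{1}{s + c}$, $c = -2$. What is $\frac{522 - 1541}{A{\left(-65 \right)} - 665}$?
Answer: $- \frac{7133}{274} \approx -26.033$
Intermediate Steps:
$z{\left(s \right)} = \frac{1}{-2 + s}$ ($z{\left(s \right)} = \frac{1}{s - 2} = \frac{1}{-2 + s}$)
$A{\left(B \right)} = - \frac{1}{42} + \frac{B^{2}}{6}$ ($A{\left(B \right)} = \frac{B B + \frac{1}{-2 - 5}}{6} = \frac{B^{2} + \frac{1}{-7}}{6} = \frac{B^{2} - \frac{1}{7}}{6} = \frac{- \frac{1}{7} + B^{2}}{6} = - \frac{1}{42} + \frac{B^{2}}{6}$)
$\frac{522 - 1541}{A{\left(-65 \right)} - 665} = \frac{522 - 1541}{\left(- \frac{1}{42} + \frac{\left(-65\right)^{2}}{6}\right) - 665} = - \frac{1019}{\left(- \frac{1}{42} + \frac{1}{6} \cdot 4225\right) - 665} = - \frac{1019}{\left(- \frac{1}{42} + \frac{4225}{6}\right) - 665} = - \frac{1019}{\frac{4929}{7} - 665} = - \frac{1019}{\frac{274}{7}} = \left(-1019\right) \frac{7}{274} = - \frac{7133}{274}$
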